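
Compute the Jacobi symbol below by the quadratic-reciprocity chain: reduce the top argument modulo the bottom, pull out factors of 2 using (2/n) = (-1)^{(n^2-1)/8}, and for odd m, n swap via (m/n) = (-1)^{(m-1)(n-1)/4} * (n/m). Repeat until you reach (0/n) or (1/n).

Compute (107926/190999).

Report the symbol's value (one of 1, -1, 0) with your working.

-1

factor out 2^1: 107926 = 2^1·53963; with 190999 mod 8 = 7, (2/190999) = +1; sign now +1; continue with (53963/190999)
flip (53963/190999) -> (190999/53963): both odd, 53963 mod 4 = 3, 190999 mod 4 = 3, so the flip contributes -1; sign now -1
(190999/53963): 190999 mod 53963 = 29110, so (190999/53963) = (29110/53963)
factor out 2^1: 29110 = 2^1·14555; with 53963 mod 8 = 3, (2/53963) = -1; sign now +1; continue with (14555/53963)
flip (14555/53963) -> (53963/14555): both odd, 14555 mod 4 = 3, 53963 mod 4 = 3, so the flip contributes -1; sign now -1
(53963/14555): 53963 mod 14555 = 10298, so (53963/14555) = (10298/14555)
factor out 2^1: 10298 = 2^1·5149; with 14555 mod 8 = 3, (2/14555) = -1; sign now +1; continue with (5149/14555)
flip (5149/14555) -> (14555/5149): both odd, 5149 mod 4 = 1, 14555 mod 4 = 3, so the flip contributes +1; sign now +1
(14555/5149): 14555 mod 5149 = 4257, so (14555/5149) = (4257/5149)
flip (4257/5149) -> (5149/4257): both odd, 4257 mod 4 = 1, 5149 mod 4 = 1, so the flip contributes +1; sign now +1
(5149/4257): 5149 mod 4257 = 892, so (5149/4257) = (892/4257)
factor out 2^2: 892 = 2^2·223; with 4257 mod 8 = 1, (2/4257) = +1; sign now +1; continue with (223/4257)
flip (223/4257) -> (4257/223): both odd, 223 mod 4 = 3, 4257 mod 4 = 1, so the flip contributes +1; sign now +1
(4257/223): 4257 mod 223 = 20, so (4257/223) = (20/223)
factor out 2^2: 20 = 2^2·5; with 223 mod 8 = 7, (2/223) = +1; sign now +1; continue with (5/223)
flip (5/223) -> (223/5): both odd, 5 mod 4 = 1, 223 mod 4 = 3, so the flip contributes +1; sign now +1
(223/5): 223 mod 5 = 3, so (223/5) = (3/5)
flip (3/5) -> (5/3): both odd, 3 mod 4 = 3, 5 mod 4 = 1, so the flip contributes +1; sign now +1
(5/3): 5 mod 3 = 2, so (5/3) = (2/3)
factor out 2^1: 2 = 2^1·1; with 3 mod 8 = 3, (2/3) = -1; sign now -1; continue with (1/3)
reached (1/3) = 1, so the symbol is -1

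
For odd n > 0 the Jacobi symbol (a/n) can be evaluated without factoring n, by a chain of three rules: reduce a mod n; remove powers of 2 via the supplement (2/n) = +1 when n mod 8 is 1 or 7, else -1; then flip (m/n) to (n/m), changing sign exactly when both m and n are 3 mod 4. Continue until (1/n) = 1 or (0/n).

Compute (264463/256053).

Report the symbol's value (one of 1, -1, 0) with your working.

1

(264463/256053): 264463 mod 256053 = 8410, so (264463/256053) = (8410/256053)
factor out 2^1: 8410 = 2^1·4205; with 256053 mod 8 = 5, (2/256053) = -1; sign now -1; continue with (4205/256053)
flip (4205/256053) -> (256053/4205): both odd, 4205 mod 4 = 1, 256053 mod 4 = 1, so the flip contributes +1; sign now -1
(256053/4205): 256053 mod 4205 = 3753, so (256053/4205) = (3753/4205)
flip (3753/4205) -> (4205/3753): both odd, 3753 mod 4 = 1, 4205 mod 4 = 1, so the flip contributes +1; sign now -1
(4205/3753): 4205 mod 3753 = 452, so (4205/3753) = (452/3753)
factor out 2^2: 452 = 2^2·113; with 3753 mod 8 = 1, (2/3753) = +1; sign now -1; continue with (113/3753)
flip (113/3753) -> (3753/113): both odd, 113 mod 4 = 1, 3753 mod 4 = 1, so the flip contributes +1; sign now -1
(3753/113): 3753 mod 113 = 24, so (3753/113) = (24/113)
factor out 2^3: 24 = 2^3·3; with 113 mod 8 = 1, (2/113) = +1; sign now -1; continue with (3/113)
flip (3/113) -> (113/3): both odd, 3 mod 4 = 3, 113 mod 4 = 1, so the flip contributes +1; sign now -1
(113/3): 113 mod 3 = 2, so (113/3) = (2/3)
factor out 2^1: 2 = 2^1·1; with 3 mod 8 = 3, (2/3) = -1; sign now +1; continue with (1/3)
reached (1/3) = 1, so the symbol is +1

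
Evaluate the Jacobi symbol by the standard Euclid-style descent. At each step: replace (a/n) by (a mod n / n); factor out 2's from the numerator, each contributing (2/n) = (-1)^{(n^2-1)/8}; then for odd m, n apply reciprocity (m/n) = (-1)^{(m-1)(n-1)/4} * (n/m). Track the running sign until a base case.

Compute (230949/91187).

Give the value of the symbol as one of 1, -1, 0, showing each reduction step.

(230949/91187): 230949 mod 91187 = 48575, so (230949/91187) = (48575/91187)
flip (48575/91187) -> (91187/48575): both odd, 48575 mod 4 = 3, 91187 mod 4 = 3, so the flip contributes -1; sign now -1
(91187/48575): 91187 mod 48575 = 42612, so (91187/48575) = (42612/48575)
factor out 2^2: 42612 = 2^2·10653; with 48575 mod 8 = 7, (2/48575) = +1; sign now -1; continue with (10653/48575)
flip (10653/48575) -> (48575/10653): both odd, 10653 mod 4 = 1, 48575 mod 4 = 3, so the flip contributes +1; sign now -1
(48575/10653): 48575 mod 10653 = 5963, so (48575/10653) = (5963/10653)
flip (5963/10653) -> (10653/5963): both odd, 5963 mod 4 = 3, 10653 mod 4 = 1, so the flip contributes +1; sign now -1
(10653/5963): 10653 mod 5963 = 4690, so (10653/5963) = (4690/5963)
factor out 2^1: 4690 = 2^1·2345; with 5963 mod 8 = 3, (2/5963) = -1; sign now +1; continue with (2345/5963)
flip (2345/5963) -> (5963/2345): both odd, 2345 mod 4 = 1, 5963 mod 4 = 3, so the flip contributes +1; sign now +1
(5963/2345): 5963 mod 2345 = 1273, so (5963/2345) = (1273/2345)
flip (1273/2345) -> (2345/1273): both odd, 1273 mod 4 = 1, 2345 mod 4 = 1, so the flip contributes +1; sign now +1
(2345/1273): 2345 mod 1273 = 1072, so (2345/1273) = (1072/1273)
factor out 2^4: 1072 = 2^4·67; with 1273 mod 8 = 1, (2/1273) = +1; sign now +1; continue with (67/1273)
flip (67/1273) -> (1273/67): both odd, 67 mod 4 = 3, 1273 mod 4 = 1, so the flip contributes +1; sign now +1
(1273/67): 1273 mod 67 = 0, so (1273/67) = (0/67)
reached (0/67); gcd(a, n) > 1, so (0/67) = 0 and the symbol is 0

0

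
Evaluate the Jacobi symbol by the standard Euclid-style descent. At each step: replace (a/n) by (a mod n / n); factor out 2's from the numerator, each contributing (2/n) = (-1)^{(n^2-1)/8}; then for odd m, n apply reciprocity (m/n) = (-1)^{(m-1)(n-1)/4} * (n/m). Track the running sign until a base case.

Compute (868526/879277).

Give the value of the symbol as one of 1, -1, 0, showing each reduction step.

1

factor out 2^1: 868526 = 2^1·434263; with 879277 mod 8 = 5, (2/879277) = -1; sign now -1; continue with (434263/879277)
flip (434263/879277) -> (879277/434263): both odd, 434263 mod 4 = 3, 879277 mod 4 = 1, so the flip contributes +1; sign now -1
(879277/434263): 879277 mod 434263 = 10751, so (879277/434263) = (10751/434263)
flip (10751/434263) -> (434263/10751): both odd, 10751 mod 4 = 3, 434263 mod 4 = 3, so the flip contributes -1; sign now +1
(434263/10751): 434263 mod 10751 = 4223, so (434263/10751) = (4223/10751)
flip (4223/10751) -> (10751/4223): both odd, 4223 mod 4 = 3, 10751 mod 4 = 3, so the flip contributes -1; sign now -1
(10751/4223): 10751 mod 4223 = 2305, so (10751/4223) = (2305/4223)
flip (2305/4223) -> (4223/2305): both odd, 2305 mod 4 = 1, 4223 mod 4 = 3, so the flip contributes +1; sign now -1
(4223/2305): 4223 mod 2305 = 1918, so (4223/2305) = (1918/2305)
factor out 2^1: 1918 = 2^1·959; with 2305 mod 8 = 1, (2/2305) = +1; sign now -1; continue with (959/2305)
flip (959/2305) -> (2305/959): both odd, 959 mod 4 = 3, 2305 mod 4 = 1, so the flip contributes +1; sign now -1
(2305/959): 2305 mod 959 = 387, so (2305/959) = (387/959)
flip (387/959) -> (959/387): both odd, 387 mod 4 = 3, 959 mod 4 = 3, so the flip contributes -1; sign now +1
(959/387): 959 mod 387 = 185, so (959/387) = (185/387)
flip (185/387) -> (387/185): both odd, 185 mod 4 = 1, 387 mod 4 = 3, so the flip contributes +1; sign now +1
(387/185): 387 mod 185 = 17, so (387/185) = (17/185)
flip (17/185) -> (185/17): both odd, 17 mod 4 = 1, 185 mod 4 = 1, so the flip contributes +1; sign now +1
(185/17): 185 mod 17 = 15, so (185/17) = (15/17)
flip (15/17) -> (17/15): both odd, 15 mod 4 = 3, 17 mod 4 = 1, so the flip contributes +1; sign now +1
(17/15): 17 mod 15 = 2, so (17/15) = (2/15)
factor out 2^1: 2 = 2^1·1; with 15 mod 8 = 7, (2/15) = +1; sign now +1; continue with (1/15)
reached (1/15) = 1, so the symbol is +1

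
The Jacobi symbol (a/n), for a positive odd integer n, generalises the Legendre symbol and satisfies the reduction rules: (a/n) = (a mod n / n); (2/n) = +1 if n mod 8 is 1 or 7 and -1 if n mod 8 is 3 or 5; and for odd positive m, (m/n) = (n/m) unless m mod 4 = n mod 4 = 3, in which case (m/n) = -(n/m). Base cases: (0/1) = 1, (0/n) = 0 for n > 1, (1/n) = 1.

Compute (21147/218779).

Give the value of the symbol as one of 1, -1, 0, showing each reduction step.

-1

flip (21147/218779) -> (218779/21147): both odd, 21147 mod 4 = 3, 218779 mod 4 = 3, so the flip contributes -1; sign now -1
(218779/21147): 218779 mod 21147 = 7309, so (218779/21147) = (7309/21147)
flip (7309/21147) -> (21147/7309): both odd, 7309 mod 4 = 1, 21147 mod 4 = 3, so the flip contributes +1; sign now -1
(21147/7309): 21147 mod 7309 = 6529, so (21147/7309) = (6529/7309)
flip (6529/7309) -> (7309/6529): both odd, 6529 mod 4 = 1, 7309 mod 4 = 1, so the flip contributes +1; sign now -1
(7309/6529): 7309 mod 6529 = 780, so (7309/6529) = (780/6529)
factor out 2^2: 780 = 2^2·195; with 6529 mod 8 = 1, (2/6529) = +1; sign now -1; continue with (195/6529)
flip (195/6529) -> (6529/195): both odd, 195 mod 4 = 3, 6529 mod 4 = 1, so the flip contributes +1; sign now -1
(6529/195): 6529 mod 195 = 94, so (6529/195) = (94/195)
factor out 2^1: 94 = 2^1·47; with 195 mod 8 = 3, (2/195) = -1; sign now +1; continue with (47/195)
flip (47/195) -> (195/47): both odd, 47 mod 4 = 3, 195 mod 4 = 3, so the flip contributes -1; sign now -1
(195/47): 195 mod 47 = 7, so (195/47) = (7/47)
flip (7/47) -> (47/7): both odd, 7 mod 4 = 3, 47 mod 4 = 3, so the flip contributes -1; sign now +1
(47/7): 47 mod 7 = 5, so (47/7) = (5/7)
flip (5/7) -> (7/5): both odd, 5 mod 4 = 1, 7 mod 4 = 3, so the flip contributes +1; sign now +1
(7/5): 7 mod 5 = 2, so (7/5) = (2/5)
factor out 2^1: 2 = 2^1·1; with 5 mod 8 = 5, (2/5) = -1; sign now -1; continue with (1/5)
reached (1/5) = 1, so the symbol is -1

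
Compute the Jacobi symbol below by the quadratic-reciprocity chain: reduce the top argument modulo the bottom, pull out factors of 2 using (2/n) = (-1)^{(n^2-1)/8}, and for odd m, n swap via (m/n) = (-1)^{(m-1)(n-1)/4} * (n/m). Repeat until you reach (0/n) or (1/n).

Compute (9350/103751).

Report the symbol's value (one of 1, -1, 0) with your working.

0

9350 = 2^1·4675; (2/103751) = +1 since 103751 mod 8 = 7, so (9350/103751) = (+1)^1·(4675/103751); sign now +1
reciprocity: (4675/103751) = -1·(103751/4675) since 4675 mod 4 = 3, 103751 mod 4 = 3; sign now -1
(103751/4675) = (901/4675)   [reduce mod 4675]
reciprocity: (901/4675) = +1·(4675/901) since 901 mod 4 = 1, 4675 mod 4 = 3; sign now -1
(4675/901) = (170/901)   [reduce mod 901]
170 = 2^1·85; (2/901) = -1 since 901 mod 8 = 5, so (170/901) = (-1)^1·(85/901); sign now +1
reciprocity: (85/901) = +1·(901/85) since 85 mod 4 = 1, 901 mod 4 = 1; sign now +1
(901/85) = (51/85)   [reduce mod 85]
reciprocity: (51/85) = +1·(85/51) since 51 mod 4 = 3, 85 mod 4 = 1; sign now +1
(85/51) = (34/51)   [reduce mod 51]
34 = 2^1·17; (2/51) = -1 since 51 mod 8 = 3, so (34/51) = (-1)^1·(17/51); sign now -1
reciprocity: (17/51) = +1·(51/17) since 17 mod 4 = 1, 51 mod 4 = 3; sign now -1
(51/17) = (0/17)   [reduce mod 17]
(0/17) = 0   [gcd(a, n) > 1]; final value = 0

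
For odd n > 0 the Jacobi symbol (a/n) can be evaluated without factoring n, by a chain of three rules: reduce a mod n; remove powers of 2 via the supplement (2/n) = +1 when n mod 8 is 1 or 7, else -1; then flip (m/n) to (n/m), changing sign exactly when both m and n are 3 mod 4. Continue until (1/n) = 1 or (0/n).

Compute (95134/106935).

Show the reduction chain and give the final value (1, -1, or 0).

1

factor out 2^1: 95134 = 2^1·47567; with 106935 mod 8 = 7, (2/106935) = +1; sign now +1; continue with (47567/106935)
flip (47567/106935) -> (106935/47567): both odd, 47567 mod 4 = 3, 106935 mod 4 = 3, so the flip contributes -1; sign now -1
(106935/47567): 106935 mod 47567 = 11801, so (106935/47567) = (11801/47567)
flip (11801/47567) -> (47567/11801): both odd, 11801 mod 4 = 1, 47567 mod 4 = 3, so the flip contributes +1; sign now -1
(47567/11801): 47567 mod 11801 = 363, so (47567/11801) = (363/11801)
flip (363/11801) -> (11801/363): both odd, 363 mod 4 = 3, 11801 mod 4 = 1, so the flip contributes +1; sign now -1
(11801/363): 11801 mod 363 = 185, so (11801/363) = (185/363)
flip (185/363) -> (363/185): both odd, 185 mod 4 = 1, 363 mod 4 = 3, so the flip contributes +1; sign now -1
(363/185): 363 mod 185 = 178, so (363/185) = (178/185)
factor out 2^1: 178 = 2^1·89; with 185 mod 8 = 1, (2/185) = +1; sign now -1; continue with (89/185)
flip (89/185) -> (185/89): both odd, 89 mod 4 = 1, 185 mod 4 = 1, so the flip contributes +1; sign now -1
(185/89): 185 mod 89 = 7, so (185/89) = (7/89)
flip (7/89) -> (89/7): both odd, 7 mod 4 = 3, 89 mod 4 = 1, so the flip contributes +1; sign now -1
(89/7): 89 mod 7 = 5, so (89/7) = (5/7)
flip (5/7) -> (7/5): both odd, 5 mod 4 = 1, 7 mod 4 = 3, so the flip contributes +1; sign now -1
(7/5): 7 mod 5 = 2, so (7/5) = (2/5)
factor out 2^1: 2 = 2^1·1; with 5 mod 8 = 5, (2/5) = -1; sign now +1; continue with (1/5)
reached (1/5) = 1, so the symbol is +1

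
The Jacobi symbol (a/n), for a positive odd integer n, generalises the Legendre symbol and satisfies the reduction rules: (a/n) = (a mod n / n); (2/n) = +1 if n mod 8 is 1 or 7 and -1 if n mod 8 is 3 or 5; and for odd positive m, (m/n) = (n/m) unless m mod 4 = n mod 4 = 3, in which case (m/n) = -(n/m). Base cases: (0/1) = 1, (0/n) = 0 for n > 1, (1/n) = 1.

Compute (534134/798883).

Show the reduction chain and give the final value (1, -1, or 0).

1

534134 = 2^1·267067; (2/798883) = -1 since 798883 mod 8 = 3, so (534134/798883) = (-1)^1·(267067/798883); sign now -1
reciprocity: (267067/798883) = -1·(798883/267067) since 267067 mod 4 = 3, 798883 mod 4 = 3; sign now +1
(798883/267067) = (264749/267067)   [reduce mod 267067]
reciprocity: (264749/267067) = +1·(267067/264749) since 264749 mod 4 = 1, 267067 mod 4 = 3; sign now +1
(267067/264749) = (2318/264749)   [reduce mod 264749]
2318 = 2^1·1159; (2/264749) = -1 since 264749 mod 8 = 5, so (2318/264749) = (-1)^1·(1159/264749); sign now -1
reciprocity: (1159/264749) = +1·(264749/1159) since 1159 mod 4 = 3, 264749 mod 4 = 1; sign now -1
(264749/1159) = (497/1159)   [reduce mod 1159]
reciprocity: (497/1159) = +1·(1159/497) since 497 mod 4 = 1, 1159 mod 4 = 3; sign now -1
(1159/497) = (165/497)   [reduce mod 497]
reciprocity: (165/497) = +1·(497/165) since 165 mod 4 = 1, 497 mod 4 = 1; sign now -1
(497/165) = (2/165)   [reduce mod 165]
2 = 2^1·1; (2/165) = -1 since 165 mod 8 = 5, so (2/165) = (-1)^1·(1/165); sign now +1
(1/165) = 1; final value = sign = +1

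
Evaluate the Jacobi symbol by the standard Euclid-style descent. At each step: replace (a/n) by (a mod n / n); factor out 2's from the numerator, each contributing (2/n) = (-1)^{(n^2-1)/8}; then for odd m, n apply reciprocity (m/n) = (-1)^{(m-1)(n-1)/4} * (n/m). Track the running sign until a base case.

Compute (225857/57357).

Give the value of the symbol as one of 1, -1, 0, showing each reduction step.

(225857/57357): 225857 mod 57357 = 53786, so (225857/57357) = (53786/57357)
factor out 2^1: 53786 = 2^1·26893; with 57357 mod 8 = 5, (2/57357) = -1; sign now -1; continue with (26893/57357)
flip (26893/57357) -> (57357/26893): both odd, 26893 mod 4 = 1, 57357 mod 4 = 1, so the flip contributes +1; sign now -1
(57357/26893): 57357 mod 26893 = 3571, so (57357/26893) = (3571/26893)
flip (3571/26893) -> (26893/3571): both odd, 3571 mod 4 = 3, 26893 mod 4 = 1, so the flip contributes +1; sign now -1
(26893/3571): 26893 mod 3571 = 1896, so (26893/3571) = (1896/3571)
factor out 2^3: 1896 = 2^3·237; with 3571 mod 8 = 3, (2/3571) = -1; sign now +1; continue with (237/3571)
flip (237/3571) -> (3571/237): both odd, 237 mod 4 = 1, 3571 mod 4 = 3, so the flip contributes +1; sign now +1
(3571/237): 3571 mod 237 = 16, so (3571/237) = (16/237)
factor out 2^4: 16 = 2^4·1; with 237 mod 8 = 5, (2/237) = -1; sign now +1; continue with (1/237)
reached (1/237) = 1, so the symbol is +1

1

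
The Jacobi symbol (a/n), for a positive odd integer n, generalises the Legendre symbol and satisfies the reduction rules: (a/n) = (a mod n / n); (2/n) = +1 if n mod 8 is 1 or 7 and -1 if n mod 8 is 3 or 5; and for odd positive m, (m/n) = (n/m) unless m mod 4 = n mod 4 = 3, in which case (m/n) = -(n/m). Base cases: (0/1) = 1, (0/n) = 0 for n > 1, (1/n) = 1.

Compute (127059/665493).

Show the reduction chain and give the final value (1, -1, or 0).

0

reciprocity: (127059/665493) = +1·(665493/127059) since 127059 mod 4 = 3, 665493 mod 4 = 1; sign now +1
(665493/127059) = (30198/127059)   [reduce mod 127059]
30198 = 2^1·15099; (2/127059) = -1 since 127059 mod 8 = 3, so (30198/127059) = (-1)^1·(15099/127059); sign now -1
reciprocity: (15099/127059) = -1·(127059/15099) since 15099 mod 4 = 3, 127059 mod 4 = 3; sign now +1
(127059/15099) = (6267/15099)   [reduce mod 15099]
reciprocity: (6267/15099) = -1·(15099/6267) since 6267 mod 4 = 3, 15099 mod 4 = 3; sign now -1
(15099/6267) = (2565/6267)   [reduce mod 6267]
reciprocity: (2565/6267) = +1·(6267/2565) since 2565 mod 4 = 1, 6267 mod 4 = 3; sign now -1
(6267/2565) = (1137/2565)   [reduce mod 2565]
reciprocity: (1137/2565) = +1·(2565/1137) since 1137 mod 4 = 1, 2565 mod 4 = 1; sign now -1
(2565/1137) = (291/1137)   [reduce mod 1137]
reciprocity: (291/1137) = +1·(1137/291) since 291 mod 4 = 3, 1137 mod 4 = 1; sign now -1
(1137/291) = (264/291)   [reduce mod 291]
264 = 2^3·33; (2/291) = -1 since 291 mod 8 = 3, so (264/291) = (-1)^3·(33/291); sign now +1
reciprocity: (33/291) = +1·(291/33) since 33 mod 4 = 1, 291 mod 4 = 3; sign now +1
(291/33) = (27/33)   [reduce mod 33]
reciprocity: (27/33) = +1·(33/27) since 27 mod 4 = 3, 33 mod 4 = 1; sign now +1
(33/27) = (6/27)   [reduce mod 27]
6 = 2^1·3; (2/27) = -1 since 27 mod 8 = 3, so (6/27) = (-1)^1·(3/27); sign now -1
reciprocity: (3/27) = -1·(27/3) since 3 mod 4 = 3, 27 mod 4 = 3; sign now +1
(27/3) = (0/3)   [reduce mod 3]
(0/3) = 0   [gcd(a, n) > 1]; final value = 0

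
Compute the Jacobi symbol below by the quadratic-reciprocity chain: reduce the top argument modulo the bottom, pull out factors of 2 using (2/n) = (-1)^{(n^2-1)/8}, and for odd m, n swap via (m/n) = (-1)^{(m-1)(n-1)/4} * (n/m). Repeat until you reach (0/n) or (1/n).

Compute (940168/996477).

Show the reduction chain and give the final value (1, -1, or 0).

1

factor out 2^3: 940168 = 2^3·117521; with 996477 mod 8 = 5, (2/996477) = -1; sign now -1; continue with (117521/996477)
flip (117521/996477) -> (996477/117521): both odd, 117521 mod 4 = 1, 996477 mod 4 = 1, so the flip contributes +1; sign now -1
(996477/117521): 996477 mod 117521 = 56309, so (996477/117521) = (56309/117521)
flip (56309/117521) -> (117521/56309): both odd, 56309 mod 4 = 1, 117521 mod 4 = 1, so the flip contributes +1; sign now -1
(117521/56309): 117521 mod 56309 = 4903, so (117521/56309) = (4903/56309)
flip (4903/56309) -> (56309/4903): both odd, 4903 mod 4 = 3, 56309 mod 4 = 1, so the flip contributes +1; sign now -1
(56309/4903): 56309 mod 4903 = 2376, so (56309/4903) = (2376/4903)
factor out 2^3: 2376 = 2^3·297; with 4903 mod 8 = 7, (2/4903) = +1; sign now -1; continue with (297/4903)
flip (297/4903) -> (4903/297): both odd, 297 mod 4 = 1, 4903 mod 4 = 3, so the flip contributes +1; sign now -1
(4903/297): 4903 mod 297 = 151, so (4903/297) = (151/297)
flip (151/297) -> (297/151): both odd, 151 mod 4 = 3, 297 mod 4 = 1, so the flip contributes +1; sign now -1
(297/151): 297 mod 151 = 146, so (297/151) = (146/151)
factor out 2^1: 146 = 2^1·73; with 151 mod 8 = 7, (2/151) = +1; sign now -1; continue with (73/151)
flip (73/151) -> (151/73): both odd, 73 mod 4 = 1, 151 mod 4 = 3, so the flip contributes +1; sign now -1
(151/73): 151 mod 73 = 5, so (151/73) = (5/73)
flip (5/73) -> (73/5): both odd, 5 mod 4 = 1, 73 mod 4 = 1, so the flip contributes +1; sign now -1
(73/5): 73 mod 5 = 3, so (73/5) = (3/5)
flip (3/5) -> (5/3): both odd, 3 mod 4 = 3, 5 mod 4 = 1, so the flip contributes +1; sign now -1
(5/3): 5 mod 3 = 2, so (5/3) = (2/3)
factor out 2^1: 2 = 2^1·1; with 3 mod 8 = 3, (2/3) = -1; sign now +1; continue with (1/3)
reached (1/3) = 1, so the symbol is +1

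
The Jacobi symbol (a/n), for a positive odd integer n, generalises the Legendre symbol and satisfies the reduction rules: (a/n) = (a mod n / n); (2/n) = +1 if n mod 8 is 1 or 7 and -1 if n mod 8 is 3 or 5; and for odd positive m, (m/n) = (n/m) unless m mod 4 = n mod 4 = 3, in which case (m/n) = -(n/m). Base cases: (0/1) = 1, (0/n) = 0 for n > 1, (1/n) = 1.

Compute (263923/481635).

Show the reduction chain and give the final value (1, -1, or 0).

0

flip (263923/481635) -> (481635/263923): both odd, 263923 mod 4 = 3, 481635 mod 4 = 3, so the flip contributes -1; sign now -1
(481635/263923): 481635 mod 263923 = 217712, so (481635/263923) = (217712/263923)
factor out 2^4: 217712 = 2^4·13607; with 263923 mod 8 = 3, (2/263923) = -1; sign now -1; continue with (13607/263923)
flip (13607/263923) -> (263923/13607): both odd, 13607 mod 4 = 3, 263923 mod 4 = 3, so the flip contributes -1; sign now +1
(263923/13607): 263923 mod 13607 = 5390, so (263923/13607) = (5390/13607)
factor out 2^1: 5390 = 2^1·2695; with 13607 mod 8 = 7, (2/13607) = +1; sign now +1; continue with (2695/13607)
flip (2695/13607) -> (13607/2695): both odd, 2695 mod 4 = 3, 13607 mod 4 = 3, so the flip contributes -1; sign now -1
(13607/2695): 13607 mod 2695 = 132, so (13607/2695) = (132/2695)
factor out 2^2: 132 = 2^2·33; with 2695 mod 8 = 7, (2/2695) = +1; sign now -1; continue with (33/2695)
flip (33/2695) -> (2695/33): both odd, 33 mod 4 = 1, 2695 mod 4 = 3, so the flip contributes +1; sign now -1
(2695/33): 2695 mod 33 = 22, so (2695/33) = (22/33)
factor out 2^1: 22 = 2^1·11; with 33 mod 8 = 1, (2/33) = +1; sign now -1; continue with (11/33)
flip (11/33) -> (33/11): both odd, 11 mod 4 = 3, 33 mod 4 = 1, so the flip contributes +1; sign now -1
(33/11): 33 mod 11 = 0, so (33/11) = (0/11)
reached (0/11); gcd(a, n) > 1, so (0/11) = 0 and the symbol is 0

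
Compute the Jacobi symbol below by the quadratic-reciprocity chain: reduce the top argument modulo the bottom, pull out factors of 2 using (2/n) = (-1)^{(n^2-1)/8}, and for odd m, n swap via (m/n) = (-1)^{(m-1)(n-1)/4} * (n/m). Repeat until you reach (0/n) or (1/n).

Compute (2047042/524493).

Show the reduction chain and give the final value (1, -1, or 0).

(2047042/524493) = (473563/524493)   [reduce mod 524493]
reciprocity: (473563/524493) = +1·(524493/473563) since 473563 mod 4 = 3, 524493 mod 4 = 1; sign now +1
(524493/473563) = (50930/473563)   [reduce mod 473563]
50930 = 2^1·25465; (2/473563) = -1 since 473563 mod 8 = 3, so (50930/473563) = (-1)^1·(25465/473563); sign now -1
reciprocity: (25465/473563) = +1·(473563/25465) since 25465 mod 4 = 1, 473563 mod 4 = 3; sign now -1
(473563/25465) = (15193/25465)   [reduce mod 25465]
reciprocity: (15193/25465) = +1·(25465/15193) since 15193 mod 4 = 1, 25465 mod 4 = 1; sign now -1
(25465/15193) = (10272/15193)   [reduce mod 15193]
10272 = 2^5·321; (2/15193) = +1 since 15193 mod 8 = 1, so (10272/15193) = (+1)^5·(321/15193); sign now -1
reciprocity: (321/15193) = +1·(15193/321) since 321 mod 4 = 1, 15193 mod 4 = 1; sign now -1
(15193/321) = (106/321)   [reduce mod 321]
106 = 2^1·53; (2/321) = +1 since 321 mod 8 = 1, so (106/321) = (+1)^1·(53/321); sign now -1
reciprocity: (53/321) = +1·(321/53) since 53 mod 4 = 1, 321 mod 4 = 1; sign now -1
(321/53) = (3/53)   [reduce mod 53]
reciprocity: (3/53) = +1·(53/3) since 3 mod 4 = 3, 53 mod 4 = 1; sign now -1
(53/3) = (2/3)   [reduce mod 3]
2 = 2^1·1; (2/3) = -1 since 3 mod 8 = 3, so (2/3) = (-1)^1·(1/3); sign now +1
(1/3) = 1; final value = sign = +1

1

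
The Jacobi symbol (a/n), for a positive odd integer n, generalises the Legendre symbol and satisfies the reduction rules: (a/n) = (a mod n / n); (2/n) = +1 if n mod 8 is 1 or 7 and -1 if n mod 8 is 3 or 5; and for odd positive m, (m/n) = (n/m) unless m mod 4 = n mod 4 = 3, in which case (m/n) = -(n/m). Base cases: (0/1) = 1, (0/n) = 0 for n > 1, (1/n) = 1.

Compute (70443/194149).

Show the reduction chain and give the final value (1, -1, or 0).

flip (70443/194149) -> (194149/70443): both odd, 70443 mod 4 = 3, 194149 mod 4 = 1, so the flip contributes +1; sign now +1
(194149/70443): 194149 mod 70443 = 53263, so (194149/70443) = (53263/70443)
flip (53263/70443) -> (70443/53263): both odd, 53263 mod 4 = 3, 70443 mod 4 = 3, so the flip contributes -1; sign now -1
(70443/53263): 70443 mod 53263 = 17180, so (70443/53263) = (17180/53263)
factor out 2^2: 17180 = 2^2·4295; with 53263 mod 8 = 7, (2/53263) = +1; sign now -1; continue with (4295/53263)
flip (4295/53263) -> (53263/4295): both odd, 4295 mod 4 = 3, 53263 mod 4 = 3, so the flip contributes -1; sign now +1
(53263/4295): 53263 mod 4295 = 1723, so (53263/4295) = (1723/4295)
flip (1723/4295) -> (4295/1723): both odd, 1723 mod 4 = 3, 4295 mod 4 = 3, so the flip contributes -1; sign now -1
(4295/1723): 4295 mod 1723 = 849, so (4295/1723) = (849/1723)
flip (849/1723) -> (1723/849): both odd, 849 mod 4 = 1, 1723 mod 4 = 3, so the flip contributes +1; sign now -1
(1723/849): 1723 mod 849 = 25, so (1723/849) = (25/849)
flip (25/849) -> (849/25): both odd, 25 mod 4 = 1, 849 mod 4 = 1, so the flip contributes +1; sign now -1
(849/25): 849 mod 25 = 24, so (849/25) = (24/25)
factor out 2^3: 24 = 2^3·3; with 25 mod 8 = 1, (2/25) = +1; sign now -1; continue with (3/25)
flip (3/25) -> (25/3): both odd, 3 mod 4 = 3, 25 mod 4 = 1, so the flip contributes +1; sign now -1
(25/3): 25 mod 3 = 1, so (25/3) = (1/3)
reached (1/3) = 1, so the symbol is -1

-1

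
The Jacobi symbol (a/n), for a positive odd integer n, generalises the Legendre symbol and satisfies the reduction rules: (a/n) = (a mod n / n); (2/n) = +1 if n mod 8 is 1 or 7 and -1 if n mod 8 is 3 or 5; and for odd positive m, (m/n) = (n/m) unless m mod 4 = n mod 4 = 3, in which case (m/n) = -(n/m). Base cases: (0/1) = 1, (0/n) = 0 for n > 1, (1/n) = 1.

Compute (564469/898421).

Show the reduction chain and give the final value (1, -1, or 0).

1

reciprocity: (564469/898421) = +1·(898421/564469) since 564469 mod 4 = 1, 898421 mod 4 = 1; sign now +1
(898421/564469) = (333952/564469)   [reduce mod 564469]
333952 = 2^7·2609; (2/564469) = -1 since 564469 mod 8 = 5, so (333952/564469) = (-1)^7·(2609/564469); sign now -1
reciprocity: (2609/564469) = +1·(564469/2609) since 2609 mod 4 = 1, 564469 mod 4 = 1; sign now -1
(564469/2609) = (925/2609)   [reduce mod 2609]
reciprocity: (925/2609) = +1·(2609/925) since 925 mod 4 = 1, 2609 mod 4 = 1; sign now -1
(2609/925) = (759/925)   [reduce mod 925]
reciprocity: (759/925) = +1·(925/759) since 759 mod 4 = 3, 925 mod 4 = 1; sign now -1
(925/759) = (166/759)   [reduce mod 759]
166 = 2^1·83; (2/759) = +1 since 759 mod 8 = 7, so (166/759) = (+1)^1·(83/759); sign now -1
reciprocity: (83/759) = -1·(759/83) since 83 mod 4 = 3, 759 mod 4 = 3; sign now +1
(759/83) = (12/83)   [reduce mod 83]
12 = 2^2·3; (2/83) = -1 since 83 mod 8 = 3, so (12/83) = (-1)^2·(3/83); sign now +1
reciprocity: (3/83) = -1·(83/3) since 3 mod 4 = 3, 83 mod 4 = 3; sign now -1
(83/3) = (2/3)   [reduce mod 3]
2 = 2^1·1; (2/3) = -1 since 3 mod 8 = 3, so (2/3) = (-1)^1·(1/3); sign now +1
(1/3) = 1; final value = sign = +1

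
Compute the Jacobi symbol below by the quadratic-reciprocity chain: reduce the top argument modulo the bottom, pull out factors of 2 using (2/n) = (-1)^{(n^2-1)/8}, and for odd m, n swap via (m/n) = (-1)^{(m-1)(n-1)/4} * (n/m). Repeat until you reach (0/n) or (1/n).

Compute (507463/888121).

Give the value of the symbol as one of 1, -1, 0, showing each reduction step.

reciprocity: (507463/888121) = +1·(888121/507463) since 507463 mod 4 = 3, 888121 mod 4 = 1; sign now +1
(888121/507463) = (380658/507463)   [reduce mod 507463]
380658 = 2^1·190329; (2/507463) = +1 since 507463 mod 8 = 7, so (380658/507463) = (+1)^1·(190329/507463); sign now +1
reciprocity: (190329/507463) = +1·(507463/190329) since 190329 mod 4 = 1, 507463 mod 4 = 3; sign now +1
(507463/190329) = (126805/190329)   [reduce mod 190329]
reciprocity: (126805/190329) = +1·(190329/126805) since 126805 mod 4 = 1, 190329 mod 4 = 1; sign now +1
(190329/126805) = (63524/126805)   [reduce mod 126805]
63524 = 2^2·15881; (2/126805) = -1 since 126805 mod 8 = 5, so (63524/126805) = (-1)^2·(15881/126805); sign now +1
reciprocity: (15881/126805) = +1·(126805/15881) since 15881 mod 4 = 1, 126805 mod 4 = 1; sign now +1
(126805/15881) = (15638/15881)   [reduce mod 15881]
15638 = 2^1·7819; (2/15881) = +1 since 15881 mod 8 = 1, so (15638/15881) = (+1)^1·(7819/15881); sign now +1
reciprocity: (7819/15881) = +1·(15881/7819) since 7819 mod 4 = 3, 15881 mod 4 = 1; sign now +1
(15881/7819) = (243/7819)   [reduce mod 7819]
reciprocity: (243/7819) = -1·(7819/243) since 243 mod 4 = 3, 7819 mod 4 = 3; sign now -1
(7819/243) = (43/243)   [reduce mod 243]
reciprocity: (43/243) = -1·(243/43) since 43 mod 4 = 3, 243 mod 4 = 3; sign now +1
(243/43) = (28/43)   [reduce mod 43]
28 = 2^2·7; (2/43) = -1 since 43 mod 8 = 3, so (28/43) = (-1)^2·(7/43); sign now +1
reciprocity: (7/43) = -1·(43/7) since 7 mod 4 = 3, 43 mod 4 = 3; sign now -1
(43/7) = (1/7)   [reduce mod 7]
(1/7) = 1; final value = sign = -1

-1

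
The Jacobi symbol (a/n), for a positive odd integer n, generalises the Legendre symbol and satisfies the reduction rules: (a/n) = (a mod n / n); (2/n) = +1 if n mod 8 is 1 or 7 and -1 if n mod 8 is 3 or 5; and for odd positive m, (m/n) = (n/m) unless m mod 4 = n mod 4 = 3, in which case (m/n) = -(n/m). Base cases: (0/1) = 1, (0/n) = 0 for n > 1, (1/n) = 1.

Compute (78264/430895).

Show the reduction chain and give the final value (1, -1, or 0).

1

factor out 2^3: 78264 = 2^3·9783; with 430895 mod 8 = 7, (2/430895) = +1; sign now +1; continue with (9783/430895)
flip (9783/430895) -> (430895/9783): both odd, 9783 mod 4 = 3, 430895 mod 4 = 3, so the flip contributes -1; sign now -1
(430895/9783): 430895 mod 9783 = 443, so (430895/9783) = (443/9783)
flip (443/9783) -> (9783/443): both odd, 443 mod 4 = 3, 9783 mod 4 = 3, so the flip contributes -1; sign now +1
(9783/443): 9783 mod 443 = 37, so (9783/443) = (37/443)
flip (37/443) -> (443/37): both odd, 37 mod 4 = 1, 443 mod 4 = 3, so the flip contributes +1; sign now +1
(443/37): 443 mod 37 = 36, so (443/37) = (36/37)
factor out 2^2: 36 = 2^2·9; with 37 mod 8 = 5, (2/37) = -1; sign now +1; continue with (9/37)
flip (9/37) -> (37/9): both odd, 9 mod 4 = 1, 37 mod 4 = 1, so the flip contributes +1; sign now +1
(37/9): 37 mod 9 = 1, so (37/9) = (1/9)
reached (1/9) = 1, so the symbol is +1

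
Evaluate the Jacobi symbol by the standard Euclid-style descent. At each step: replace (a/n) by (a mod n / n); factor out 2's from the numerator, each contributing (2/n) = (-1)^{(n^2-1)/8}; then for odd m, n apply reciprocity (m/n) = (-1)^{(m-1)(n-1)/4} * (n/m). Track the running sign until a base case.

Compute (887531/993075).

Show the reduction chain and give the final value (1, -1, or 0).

1

reciprocity: (887531/993075) = -1·(993075/887531) since 887531 mod 4 = 3, 993075 mod 4 = 3; sign now -1
(993075/887531) = (105544/887531)   [reduce mod 887531]
105544 = 2^3·13193; (2/887531) = -1 since 887531 mod 8 = 3, so (105544/887531) = (-1)^3·(13193/887531); sign now +1
reciprocity: (13193/887531) = +1·(887531/13193) since 13193 mod 4 = 1, 887531 mod 4 = 3; sign now +1
(887531/13193) = (3600/13193)   [reduce mod 13193]
3600 = 2^4·225; (2/13193) = +1 since 13193 mod 8 = 1, so (3600/13193) = (+1)^4·(225/13193); sign now +1
reciprocity: (225/13193) = +1·(13193/225) since 225 mod 4 = 1, 13193 mod 4 = 1; sign now +1
(13193/225) = (143/225)   [reduce mod 225]
reciprocity: (143/225) = +1·(225/143) since 143 mod 4 = 3, 225 mod 4 = 1; sign now +1
(225/143) = (82/143)   [reduce mod 143]
82 = 2^1·41; (2/143) = +1 since 143 mod 8 = 7, so (82/143) = (+1)^1·(41/143); sign now +1
reciprocity: (41/143) = +1·(143/41) since 41 mod 4 = 1, 143 mod 4 = 3; sign now +1
(143/41) = (20/41)   [reduce mod 41]
20 = 2^2·5; (2/41) = +1 since 41 mod 8 = 1, so (20/41) = (+1)^2·(5/41); sign now +1
reciprocity: (5/41) = +1·(41/5) since 5 mod 4 = 1, 41 mod 4 = 1; sign now +1
(41/5) = (1/5)   [reduce mod 5]
(1/5) = 1; final value = sign = +1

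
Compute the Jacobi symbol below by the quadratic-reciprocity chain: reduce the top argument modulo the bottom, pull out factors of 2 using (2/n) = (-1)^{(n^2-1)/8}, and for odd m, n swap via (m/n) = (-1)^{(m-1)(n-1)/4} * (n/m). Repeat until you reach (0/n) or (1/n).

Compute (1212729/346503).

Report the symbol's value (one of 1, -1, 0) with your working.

(1212729/346503): 1212729 mod 346503 = 173220, so (1212729/346503) = (173220/346503)
factor out 2^2: 173220 = 2^2·43305; with 346503 mod 8 = 7, (2/346503) = +1; sign now +1; continue with (43305/346503)
flip (43305/346503) -> (346503/43305): both odd, 43305 mod 4 = 1, 346503 mod 4 = 3, so the flip contributes +1; sign now +1
(346503/43305): 346503 mod 43305 = 63, so (346503/43305) = (63/43305)
flip (63/43305) -> (43305/63): both odd, 63 mod 4 = 3, 43305 mod 4 = 1, so the flip contributes +1; sign now +1
(43305/63): 43305 mod 63 = 24, so (43305/63) = (24/63)
factor out 2^3: 24 = 2^3·3; with 63 mod 8 = 7, (2/63) = +1; sign now +1; continue with (3/63)
flip (3/63) -> (63/3): both odd, 3 mod 4 = 3, 63 mod 4 = 3, so the flip contributes -1; sign now -1
(63/3): 63 mod 3 = 0, so (63/3) = (0/3)
reached (0/3); gcd(a, n) > 1, so (0/3) = 0 and the symbol is 0

0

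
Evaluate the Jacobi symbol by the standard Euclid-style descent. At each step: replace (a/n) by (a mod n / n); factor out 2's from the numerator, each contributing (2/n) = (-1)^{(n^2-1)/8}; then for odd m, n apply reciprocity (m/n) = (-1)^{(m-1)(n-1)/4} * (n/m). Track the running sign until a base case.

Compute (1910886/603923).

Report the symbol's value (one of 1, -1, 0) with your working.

(1910886/603923): 1910886 mod 603923 = 99117, so (1910886/603923) = (99117/603923)
flip (99117/603923) -> (603923/99117): both odd, 99117 mod 4 = 1, 603923 mod 4 = 3, so the flip contributes +1; sign now +1
(603923/99117): 603923 mod 99117 = 9221, so (603923/99117) = (9221/99117)
flip (9221/99117) -> (99117/9221): both odd, 9221 mod 4 = 1, 99117 mod 4 = 1, so the flip contributes +1; sign now +1
(99117/9221): 99117 mod 9221 = 6907, so (99117/9221) = (6907/9221)
flip (6907/9221) -> (9221/6907): both odd, 6907 mod 4 = 3, 9221 mod 4 = 1, so the flip contributes +1; sign now +1
(9221/6907): 9221 mod 6907 = 2314, so (9221/6907) = (2314/6907)
factor out 2^1: 2314 = 2^1·1157; with 6907 mod 8 = 3, (2/6907) = -1; sign now -1; continue with (1157/6907)
flip (1157/6907) -> (6907/1157): both odd, 1157 mod 4 = 1, 6907 mod 4 = 3, so the flip contributes +1; sign now -1
(6907/1157): 6907 mod 1157 = 1122, so (6907/1157) = (1122/1157)
factor out 2^1: 1122 = 2^1·561; with 1157 mod 8 = 5, (2/1157) = -1; sign now +1; continue with (561/1157)
flip (561/1157) -> (1157/561): both odd, 561 mod 4 = 1, 1157 mod 4 = 1, so the flip contributes +1; sign now +1
(1157/561): 1157 mod 561 = 35, so (1157/561) = (35/561)
flip (35/561) -> (561/35): both odd, 35 mod 4 = 3, 561 mod 4 = 1, so the flip contributes +1; sign now +1
(561/35): 561 mod 35 = 1, so (561/35) = (1/35)
reached (1/35) = 1, so the symbol is +1

1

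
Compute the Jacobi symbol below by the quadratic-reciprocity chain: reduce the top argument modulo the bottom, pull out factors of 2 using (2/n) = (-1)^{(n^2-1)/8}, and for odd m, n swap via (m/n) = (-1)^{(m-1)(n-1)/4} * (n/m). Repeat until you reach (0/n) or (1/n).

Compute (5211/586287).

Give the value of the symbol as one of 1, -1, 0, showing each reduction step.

0

reciprocity: (5211/586287) = -1·(586287/5211) since 5211 mod 4 = 3, 586287 mod 4 = 3; sign now -1
(586287/5211) = (2655/5211)   [reduce mod 5211]
reciprocity: (2655/5211) = -1·(5211/2655) since 2655 mod 4 = 3, 5211 mod 4 = 3; sign now +1
(5211/2655) = (2556/2655)   [reduce mod 2655]
2556 = 2^2·639; (2/2655) = +1 since 2655 mod 8 = 7, so (2556/2655) = (+1)^2·(639/2655); sign now +1
reciprocity: (639/2655) = -1·(2655/639) since 639 mod 4 = 3, 2655 mod 4 = 3; sign now -1
(2655/639) = (99/639)   [reduce mod 639]
reciprocity: (99/639) = -1·(639/99) since 99 mod 4 = 3, 639 mod 4 = 3; sign now +1
(639/99) = (45/99)   [reduce mod 99]
reciprocity: (45/99) = +1·(99/45) since 45 mod 4 = 1, 99 mod 4 = 3; sign now +1
(99/45) = (9/45)   [reduce mod 45]
reciprocity: (9/45) = +1·(45/9) since 9 mod 4 = 1, 45 mod 4 = 1; sign now +1
(45/9) = (0/9)   [reduce mod 9]
(0/9) = 0   [gcd(a, n) > 1]; final value = 0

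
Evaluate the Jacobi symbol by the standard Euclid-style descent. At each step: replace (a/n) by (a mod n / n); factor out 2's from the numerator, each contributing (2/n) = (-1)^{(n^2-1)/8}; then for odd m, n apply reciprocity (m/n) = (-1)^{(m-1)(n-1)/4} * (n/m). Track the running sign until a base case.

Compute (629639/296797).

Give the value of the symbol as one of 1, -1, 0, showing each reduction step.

-1

(629639/296797) = (36045/296797)   [reduce mod 296797]
reciprocity: (36045/296797) = +1·(296797/36045) since 36045 mod 4 = 1, 296797 mod 4 = 1; sign now +1
(296797/36045) = (8437/36045)   [reduce mod 36045]
reciprocity: (8437/36045) = +1·(36045/8437) since 8437 mod 4 = 1, 36045 mod 4 = 1; sign now +1
(36045/8437) = (2297/8437)   [reduce mod 8437]
reciprocity: (2297/8437) = +1·(8437/2297) since 2297 mod 4 = 1, 8437 mod 4 = 1; sign now +1
(8437/2297) = (1546/2297)   [reduce mod 2297]
1546 = 2^1·773; (2/2297) = +1 since 2297 mod 8 = 1, so (1546/2297) = (+1)^1·(773/2297); sign now +1
reciprocity: (773/2297) = +1·(2297/773) since 773 mod 4 = 1, 2297 mod 4 = 1; sign now +1
(2297/773) = (751/773)   [reduce mod 773]
reciprocity: (751/773) = +1·(773/751) since 751 mod 4 = 3, 773 mod 4 = 1; sign now +1
(773/751) = (22/751)   [reduce mod 751]
22 = 2^1·11; (2/751) = +1 since 751 mod 8 = 7, so (22/751) = (+1)^1·(11/751); sign now +1
reciprocity: (11/751) = -1·(751/11) since 11 mod 4 = 3, 751 mod 4 = 3; sign now -1
(751/11) = (3/11)   [reduce mod 11]
reciprocity: (3/11) = -1·(11/3) since 3 mod 4 = 3, 11 mod 4 = 3; sign now +1
(11/3) = (2/3)   [reduce mod 3]
2 = 2^1·1; (2/3) = -1 since 3 mod 8 = 3, so (2/3) = (-1)^1·(1/3); sign now -1
(1/3) = 1; final value = sign = -1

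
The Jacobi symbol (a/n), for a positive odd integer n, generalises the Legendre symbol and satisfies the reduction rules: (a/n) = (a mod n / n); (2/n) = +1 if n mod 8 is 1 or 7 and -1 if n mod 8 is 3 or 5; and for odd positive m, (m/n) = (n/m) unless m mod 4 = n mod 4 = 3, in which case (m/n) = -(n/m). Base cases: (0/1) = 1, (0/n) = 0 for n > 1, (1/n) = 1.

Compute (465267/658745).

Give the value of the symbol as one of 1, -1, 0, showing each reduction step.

reciprocity: (465267/658745) = +1·(658745/465267) since 465267 mod 4 = 3, 658745 mod 4 = 1; sign now +1
(658745/465267) = (193478/465267)   [reduce mod 465267]
193478 = 2^1·96739; (2/465267) = -1 since 465267 mod 8 = 3, so (193478/465267) = (-1)^1·(96739/465267); sign now -1
reciprocity: (96739/465267) = -1·(465267/96739) since 96739 mod 4 = 3, 465267 mod 4 = 3; sign now +1
(465267/96739) = (78311/96739)   [reduce mod 96739]
reciprocity: (78311/96739) = -1·(96739/78311) since 78311 mod 4 = 3, 96739 mod 4 = 3; sign now -1
(96739/78311) = (18428/78311)   [reduce mod 78311]
18428 = 2^2·4607; (2/78311) = +1 since 78311 mod 8 = 7, so (18428/78311) = (+1)^2·(4607/78311); sign now -1
reciprocity: (4607/78311) = -1·(78311/4607) since 4607 mod 4 = 3, 78311 mod 4 = 3; sign now +1
(78311/4607) = (4599/4607)   [reduce mod 4607]
reciprocity: (4599/4607) = -1·(4607/4599) since 4599 mod 4 = 3, 4607 mod 4 = 3; sign now -1
(4607/4599) = (8/4599)   [reduce mod 4599]
8 = 2^3·1; (2/4599) = +1 since 4599 mod 8 = 7, so (8/4599) = (+1)^3·(1/4599); sign now -1
(1/4599) = 1; final value = sign = -1

-1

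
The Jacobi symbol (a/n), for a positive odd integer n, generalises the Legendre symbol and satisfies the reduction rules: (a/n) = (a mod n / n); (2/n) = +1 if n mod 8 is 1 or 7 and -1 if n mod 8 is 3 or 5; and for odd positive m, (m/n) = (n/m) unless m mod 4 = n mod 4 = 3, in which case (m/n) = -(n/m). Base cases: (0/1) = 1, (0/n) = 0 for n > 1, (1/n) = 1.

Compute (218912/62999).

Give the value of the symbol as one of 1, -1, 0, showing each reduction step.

-1

(218912/62999): 218912 mod 62999 = 29915, so (218912/62999) = (29915/62999)
flip (29915/62999) -> (62999/29915): both odd, 29915 mod 4 = 3, 62999 mod 4 = 3, so the flip contributes -1; sign now -1
(62999/29915): 62999 mod 29915 = 3169, so (62999/29915) = (3169/29915)
flip (3169/29915) -> (29915/3169): both odd, 3169 mod 4 = 1, 29915 mod 4 = 3, so the flip contributes +1; sign now -1
(29915/3169): 29915 mod 3169 = 1394, so (29915/3169) = (1394/3169)
factor out 2^1: 1394 = 2^1·697; with 3169 mod 8 = 1, (2/3169) = +1; sign now -1; continue with (697/3169)
flip (697/3169) -> (3169/697): both odd, 697 mod 4 = 1, 3169 mod 4 = 1, so the flip contributes +1; sign now -1
(3169/697): 3169 mod 697 = 381, so (3169/697) = (381/697)
flip (381/697) -> (697/381): both odd, 381 mod 4 = 1, 697 mod 4 = 1, so the flip contributes +1; sign now -1
(697/381): 697 mod 381 = 316, so (697/381) = (316/381)
factor out 2^2: 316 = 2^2·79; with 381 mod 8 = 5, (2/381) = -1; sign now -1; continue with (79/381)
flip (79/381) -> (381/79): both odd, 79 mod 4 = 3, 381 mod 4 = 1, so the flip contributes +1; sign now -1
(381/79): 381 mod 79 = 65, so (381/79) = (65/79)
flip (65/79) -> (79/65): both odd, 65 mod 4 = 1, 79 mod 4 = 3, so the flip contributes +1; sign now -1
(79/65): 79 mod 65 = 14, so (79/65) = (14/65)
factor out 2^1: 14 = 2^1·7; with 65 mod 8 = 1, (2/65) = +1; sign now -1; continue with (7/65)
flip (7/65) -> (65/7): both odd, 7 mod 4 = 3, 65 mod 4 = 1, so the flip contributes +1; sign now -1
(65/7): 65 mod 7 = 2, so (65/7) = (2/7)
factor out 2^1: 2 = 2^1·1; with 7 mod 8 = 7, (2/7) = +1; sign now -1; continue with (1/7)
reached (1/7) = 1, so the symbol is -1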